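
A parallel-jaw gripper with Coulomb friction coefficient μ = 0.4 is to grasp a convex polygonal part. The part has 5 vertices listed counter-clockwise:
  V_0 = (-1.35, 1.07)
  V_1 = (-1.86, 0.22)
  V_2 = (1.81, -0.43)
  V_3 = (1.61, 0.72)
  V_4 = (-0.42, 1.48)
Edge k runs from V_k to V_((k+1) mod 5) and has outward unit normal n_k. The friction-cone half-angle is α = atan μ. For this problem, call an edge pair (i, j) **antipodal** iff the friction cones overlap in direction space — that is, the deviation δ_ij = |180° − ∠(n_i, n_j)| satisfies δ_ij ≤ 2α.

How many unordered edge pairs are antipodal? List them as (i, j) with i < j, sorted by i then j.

count = 3; pairs: (0,2), (1,3), (1,4)

α = atan 0.4 = 21.80°;  2α = 43.60°
n_0 = (-0.8575, +0.5145)
n_1 = (-0.1744, -0.9847)
n_2 = (+0.9852, +0.1713)
n_3 = (+0.3506, +0.9365)
n_4 = (-0.4034, +0.9150)
  (0,1): δ = 69.08°  ·
  (0,2): δ = 40.83°  ✓
  (0,3): δ = 100.44°  ·
  (0,4): δ = 144.75°  ·
  (1,2): δ = 70.09°  ·
  (1,3): δ = 10.48°  ✓
  (1,4): δ = 33.83°  ✓
  (2,3): δ = 120.39°  ·
  (2,4): δ = 76.08°  ·
  (3,4): δ = 135.68°  ·
antipodal pairs: 3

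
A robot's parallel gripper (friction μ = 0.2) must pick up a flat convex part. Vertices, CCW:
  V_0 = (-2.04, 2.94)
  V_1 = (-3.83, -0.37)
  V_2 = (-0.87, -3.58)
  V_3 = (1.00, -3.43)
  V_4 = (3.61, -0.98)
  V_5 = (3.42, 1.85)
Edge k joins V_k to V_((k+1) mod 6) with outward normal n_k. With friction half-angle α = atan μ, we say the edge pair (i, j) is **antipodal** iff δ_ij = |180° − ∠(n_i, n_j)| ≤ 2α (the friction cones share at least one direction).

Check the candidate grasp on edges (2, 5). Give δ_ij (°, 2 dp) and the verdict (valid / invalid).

α = atan 0.2 = 11.31°;  2α = 22.62°
edge 2: e_2 = (+1.87, +0.15);  n_2 = (+0.0800, -0.9968)
edge 5: e_5 = (-5.46, +1.09);  n_5 = (+0.1958, +0.9806)
∠(n_2, n_5) = 164.12°
δ = |180° − 164.12°| = 15.88°
15.88° ≤ 2α = 22.62°  →  valid

δ = 15.88°, valid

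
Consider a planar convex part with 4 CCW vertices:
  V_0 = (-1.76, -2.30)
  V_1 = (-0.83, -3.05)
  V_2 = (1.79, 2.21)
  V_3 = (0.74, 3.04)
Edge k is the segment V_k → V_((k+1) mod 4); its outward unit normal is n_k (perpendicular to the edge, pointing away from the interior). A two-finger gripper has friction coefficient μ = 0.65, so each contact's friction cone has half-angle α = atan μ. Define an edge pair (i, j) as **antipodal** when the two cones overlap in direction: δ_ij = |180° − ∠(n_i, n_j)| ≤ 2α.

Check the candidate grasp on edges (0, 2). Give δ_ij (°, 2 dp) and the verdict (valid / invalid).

δ = 0.56°, valid

α = atan 0.65 = 33.02°;  2α = 66.05°
edge 0: e_0 = (+0.93, -0.75);  n_0 = (-0.6278, -0.7784)
edge 2: e_2 = (-1.05, +0.83);  n_2 = (+0.6201, +0.7845)
∠(n_0, n_2) = 179.44°
δ = |180° − 179.44°| = 0.56°
0.56° ≤ 2α = 66.05°  →  valid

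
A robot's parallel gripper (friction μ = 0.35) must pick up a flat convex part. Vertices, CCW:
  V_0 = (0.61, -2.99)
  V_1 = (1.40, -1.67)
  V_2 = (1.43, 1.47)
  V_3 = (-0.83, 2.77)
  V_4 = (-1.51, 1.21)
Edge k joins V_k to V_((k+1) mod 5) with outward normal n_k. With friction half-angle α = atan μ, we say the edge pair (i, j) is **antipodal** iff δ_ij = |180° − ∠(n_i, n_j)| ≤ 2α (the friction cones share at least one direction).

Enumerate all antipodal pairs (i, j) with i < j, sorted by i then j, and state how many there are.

count = 4; pairs: (0,3), (1,3), (1,4), (2,4)

α = atan 0.35 = 19.29°;  2α = 38.58°
n_0 = (+0.8581, -0.5135)
n_1 = (+1.0000, -0.0096)
n_2 = (+0.4986, +0.8668)
n_3 = (-0.9167, +0.3996)
n_4 = (-0.8927, -0.4506)
  (0,1): δ = 149.65°  ·
  (0,2): δ = 89.01°  ·
  (0,3): δ = 7.35°  ✓
  (0,4): δ = 57.68°  ·
  (1,2): δ = 119.36°  ·
  (1,3): δ = 23.00°  ✓
  (1,4): δ = 27.33°  ✓
  (2,3): δ = 83.64°  ·
  (2,4): δ = 33.31°  ✓
  (3,4): δ = 129.66°  ·
antipodal pairs: 4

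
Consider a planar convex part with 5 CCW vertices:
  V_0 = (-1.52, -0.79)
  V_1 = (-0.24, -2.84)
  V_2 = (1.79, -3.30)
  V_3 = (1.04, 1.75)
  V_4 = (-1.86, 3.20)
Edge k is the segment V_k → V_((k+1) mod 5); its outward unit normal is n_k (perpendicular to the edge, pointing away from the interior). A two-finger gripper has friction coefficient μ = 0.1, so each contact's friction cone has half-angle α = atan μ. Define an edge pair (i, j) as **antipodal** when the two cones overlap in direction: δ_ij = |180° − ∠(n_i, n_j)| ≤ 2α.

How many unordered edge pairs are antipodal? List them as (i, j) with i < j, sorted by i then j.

count = 1; pairs: (2,4)

α = atan 0.1 = 5.71°;  2α = 11.42°
n_0 = (-0.8482, -0.5296)
n_1 = (-0.2210, -0.9753)
n_2 = (+0.9892, +0.1469)
n_3 = (+0.4472, +0.8944)
n_4 = (-0.9964, -0.0849)
  (0,1): δ = 134.75°  ·
  (0,2): δ = 23.53°  ·
  (0,3): δ = 31.45°  ·
  (0,4): δ = 152.89°  ·
  (1,2): δ = 68.78°  ·
  (1,3): δ = 13.80°  ·
  (1,4): δ = 107.64°  ·
  (2,3): δ = 125.01°  ·
  (2,4): δ = 3.58°  ✓
  (3,4): δ = 58.56°  ·
antipodal pairs: 1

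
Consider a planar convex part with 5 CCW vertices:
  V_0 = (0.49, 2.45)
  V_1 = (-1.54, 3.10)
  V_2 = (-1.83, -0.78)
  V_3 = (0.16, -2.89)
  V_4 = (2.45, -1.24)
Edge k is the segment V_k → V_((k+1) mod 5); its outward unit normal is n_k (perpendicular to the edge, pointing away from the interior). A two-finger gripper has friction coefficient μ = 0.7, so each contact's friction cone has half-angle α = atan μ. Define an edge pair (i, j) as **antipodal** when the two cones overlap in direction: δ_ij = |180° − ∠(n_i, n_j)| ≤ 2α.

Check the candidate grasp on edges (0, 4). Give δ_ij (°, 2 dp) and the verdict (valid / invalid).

α = atan 0.7 = 34.99°;  2α = 69.98°
edge 0: e_0 = (-2.03, +0.65);  n_0 = (+0.3049, +0.9524)
edge 4: e_4 = (-1.96, +3.69);  n_4 = (+0.8831, +0.4691)
∠(n_0, n_4) = 44.27°
δ = |180° − 44.27°| = 135.73°
135.73° > 2α = 69.98°  →  invalid

δ = 135.73°, invalid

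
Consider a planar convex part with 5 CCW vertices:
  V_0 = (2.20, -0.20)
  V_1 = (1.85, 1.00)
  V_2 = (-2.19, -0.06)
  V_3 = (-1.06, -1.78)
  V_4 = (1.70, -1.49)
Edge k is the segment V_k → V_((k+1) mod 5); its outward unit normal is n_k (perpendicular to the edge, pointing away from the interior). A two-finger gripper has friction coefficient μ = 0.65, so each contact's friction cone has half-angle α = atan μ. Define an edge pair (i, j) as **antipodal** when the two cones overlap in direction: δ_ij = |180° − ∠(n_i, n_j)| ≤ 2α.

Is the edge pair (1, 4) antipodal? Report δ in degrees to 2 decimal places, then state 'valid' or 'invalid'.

δ = 54.11°, valid

α = atan 0.65 = 33.02°;  2α = 66.05°
edge 1: e_1 = (-4.04, -1.06);  n_1 = (-0.2538, +0.9673)
edge 4: e_4 = (+0.50, +1.29);  n_4 = (+0.9324, -0.3614)
∠(n_1, n_4) = 125.89°
δ = |180° − 125.89°| = 54.11°
54.11° ≤ 2α = 66.05°  →  valid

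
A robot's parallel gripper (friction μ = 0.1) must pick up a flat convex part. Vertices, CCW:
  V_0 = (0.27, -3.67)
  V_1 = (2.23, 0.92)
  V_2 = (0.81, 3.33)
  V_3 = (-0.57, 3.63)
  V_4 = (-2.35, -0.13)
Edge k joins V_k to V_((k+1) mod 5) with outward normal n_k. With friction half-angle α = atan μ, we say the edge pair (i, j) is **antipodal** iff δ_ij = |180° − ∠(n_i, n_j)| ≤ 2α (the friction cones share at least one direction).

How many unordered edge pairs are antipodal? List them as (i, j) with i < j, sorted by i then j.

α = atan 0.1 = 5.71°;  2α = 11.42°
n_0 = (+0.9197, -0.3927)
n_1 = (+0.8616, +0.5076)
n_2 = (+0.2124, +0.9772)
n_3 = (-0.9038, +0.4279)
n_4 = (-0.8038, -0.5949)
  (0,1): δ = 126.37°  ·
  (0,2): δ = 79.14°  ·
  (0,3): δ = 2.21°  ✓
  (0,4): δ = 59.63°  ·
  (1,2): δ = 132.77°  ·
  (1,3): δ = 55.84°  ·
  (1,4): δ = 6.00°  ✓
  (2,3): δ = 103.07°  ·
  (2,4): δ = 41.23°  ·
  (3,4): δ = 118.16°  ·
antipodal pairs: 2

count = 2; pairs: (0,3), (1,4)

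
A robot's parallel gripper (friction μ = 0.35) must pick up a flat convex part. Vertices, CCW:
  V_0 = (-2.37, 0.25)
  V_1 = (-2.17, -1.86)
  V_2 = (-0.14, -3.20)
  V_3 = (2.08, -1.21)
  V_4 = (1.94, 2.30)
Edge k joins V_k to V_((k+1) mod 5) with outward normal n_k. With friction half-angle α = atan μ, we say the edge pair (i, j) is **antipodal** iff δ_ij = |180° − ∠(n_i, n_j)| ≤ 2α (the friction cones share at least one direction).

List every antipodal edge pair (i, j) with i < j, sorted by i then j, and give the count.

α = atan 0.35 = 19.29°;  2α = 38.58°
n_0 = (-0.9955, -0.0944)
n_1 = (-0.5509, -0.8346)
n_2 = (+0.6675, -0.7446)
n_3 = (+0.9992, +0.0399)
n_4 = (-0.4295, +0.9031)
  (0,1): δ = 128.84°  ·
  (0,2): δ = 53.54°  ·
  (0,3): δ = 3.13°  ✓
  (0,4): δ = 110.02°  ·
  (1,2): δ = 104.70°  ·
  (1,3): δ = 54.29°  ·
  (1,4): δ = 58.87°  ·
  (2,3): δ = 129.59°  ·
  (2,4): δ = 16.44°  ✓
  (3,4): δ = 66.85°  ·
antipodal pairs: 2

count = 2; pairs: (0,3), (2,4)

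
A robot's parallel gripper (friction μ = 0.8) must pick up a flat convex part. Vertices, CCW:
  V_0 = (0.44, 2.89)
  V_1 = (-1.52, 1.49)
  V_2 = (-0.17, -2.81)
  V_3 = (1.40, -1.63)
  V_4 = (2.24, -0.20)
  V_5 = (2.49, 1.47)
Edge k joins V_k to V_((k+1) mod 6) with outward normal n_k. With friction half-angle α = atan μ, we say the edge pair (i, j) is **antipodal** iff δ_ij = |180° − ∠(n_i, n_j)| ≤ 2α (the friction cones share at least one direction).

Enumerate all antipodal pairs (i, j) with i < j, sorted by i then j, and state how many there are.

count = 8; pairs: (0,2), (0,3), (0,4), (1,2), (1,3), (1,4), (1,5), (2,5)

α = atan 0.8 = 38.66°;  2α = 77.32°
n_0 = (-0.5812, +0.8137)
n_1 = (-0.9541, -0.2995)
n_2 = (+0.6008, -0.7994)
n_3 = (+0.8622, -0.5065)
n_4 = (+0.9890, -0.1481)
n_5 = (+0.5694, +0.8220)
  (0,1): δ = 108.11°  ·
  (0,2): δ = 1.39°  ✓
  (0,3): δ = 24.03°  ✓
  (0,4): δ = 45.95°  ✓
  (0,5): δ = 109.75°  ·
  (1,2): δ = 70.50°  ✓
  (1,3): δ = 47.86°  ✓
  (1,4): δ = 25.94°  ✓
  (1,5): δ = 37.86°  ✓
  (2,3): δ = 157.36°  ·
  (2,4): δ = 135.44°  ·
  (2,5): δ = 71.64°  ✓
  (3,4): δ = 158.08°  ·
  (3,5): δ = 94.28°  ·
  (4,5): δ = 116.20°  ·
antipodal pairs: 8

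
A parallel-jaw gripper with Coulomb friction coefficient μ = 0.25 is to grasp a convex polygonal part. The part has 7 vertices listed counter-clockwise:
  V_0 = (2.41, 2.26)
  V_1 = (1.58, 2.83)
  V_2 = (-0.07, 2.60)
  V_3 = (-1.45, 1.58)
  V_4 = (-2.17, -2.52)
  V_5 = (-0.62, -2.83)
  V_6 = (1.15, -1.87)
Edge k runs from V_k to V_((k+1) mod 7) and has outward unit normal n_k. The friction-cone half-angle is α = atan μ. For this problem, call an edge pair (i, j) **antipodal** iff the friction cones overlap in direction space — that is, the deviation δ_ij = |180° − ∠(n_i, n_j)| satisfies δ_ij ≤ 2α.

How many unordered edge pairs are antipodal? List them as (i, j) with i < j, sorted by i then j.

count = 5; pairs: (0,4), (1,4), (1,5), (2,5), (3,6)

α = atan 0.25 = 14.04°;  2α = 28.07°
n_0 = (+0.5661, +0.8243)
n_1 = (-0.1381, +0.9904)
n_2 = (-0.5944, +0.8042)
n_3 = (-0.9849, +0.1730)
n_4 = (-0.1961, -0.9806)
n_5 = (+0.4768, -0.8790)
n_6 = (+0.9565, -0.2918)
  (0,1): δ = 137.59°  ·
  (0,2): δ = 109.05°  ·
  (0,3): δ = 65.48°  ·
  (0,4): δ = 23.17°  ✓
  (0,5): δ = 62.95°  ·
  (0,6): δ = 107.51°  ·
  (1,2): δ = 151.47°  ·
  (1,3): δ = 107.90°  ·
  (1,4): δ = 19.25°  ✓
  (1,5): δ = 20.54°  ✓
  (1,6): δ = 65.10°  ·
  (2,3): δ = 136.43°  ·
  (2,4): δ = 47.78°  ·
  (2,5): δ = 8.00°  ✓
  (2,6): δ = 36.56°  ·
  (3,4): δ = 91.35°  ·
  (3,5): δ = 51.57°  ·
  (3,6): δ = 7.01°  ✓
  (4,5): δ = 140.22°  ·
  (4,6): δ = 95.66°  ·
  (5,6): δ = 135.44°  ·
antipodal pairs: 5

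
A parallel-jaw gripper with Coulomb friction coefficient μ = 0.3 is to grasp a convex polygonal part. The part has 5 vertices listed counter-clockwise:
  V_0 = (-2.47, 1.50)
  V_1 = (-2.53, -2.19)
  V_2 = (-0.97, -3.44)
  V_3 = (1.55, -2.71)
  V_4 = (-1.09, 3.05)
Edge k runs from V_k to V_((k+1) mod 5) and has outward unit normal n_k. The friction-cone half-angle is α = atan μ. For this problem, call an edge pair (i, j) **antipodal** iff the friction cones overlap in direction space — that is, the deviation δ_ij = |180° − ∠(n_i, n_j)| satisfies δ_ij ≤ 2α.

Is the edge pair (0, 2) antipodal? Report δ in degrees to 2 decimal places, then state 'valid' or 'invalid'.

α = atan 0.3 = 16.70°;  2α = 33.40°
edge 0: e_0 = (-0.06, -3.69);  n_0 = (-0.9999, +0.0163)
edge 2: e_2 = (+2.52, +0.73);  n_2 = (+0.2782, -0.9605)
∠(n_0, n_2) = 107.09°
δ = |180° − 107.09°| = 72.91°
72.91° > 2α = 33.40°  →  invalid

δ = 72.91°, invalid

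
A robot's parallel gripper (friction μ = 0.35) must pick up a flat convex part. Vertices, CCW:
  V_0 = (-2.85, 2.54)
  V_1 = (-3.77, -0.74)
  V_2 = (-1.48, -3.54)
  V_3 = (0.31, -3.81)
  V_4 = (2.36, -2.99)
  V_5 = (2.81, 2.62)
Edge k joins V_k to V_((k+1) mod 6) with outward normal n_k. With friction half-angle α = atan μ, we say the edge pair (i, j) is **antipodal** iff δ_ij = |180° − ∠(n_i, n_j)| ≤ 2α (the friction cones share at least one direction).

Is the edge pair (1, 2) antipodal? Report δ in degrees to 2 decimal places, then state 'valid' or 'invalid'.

α = atan 0.35 = 19.29°;  2α = 38.58°
edge 1: e_1 = (+2.29, -2.80);  n_1 = (-0.7741, -0.6331)
edge 2: e_2 = (+1.79, -0.27);  n_2 = (-0.1492, -0.9888)
∠(n_1, n_2) = 42.14°
δ = |180° − 42.14°| = 137.86°
137.86° > 2α = 38.58°  →  invalid

δ = 137.86°, invalid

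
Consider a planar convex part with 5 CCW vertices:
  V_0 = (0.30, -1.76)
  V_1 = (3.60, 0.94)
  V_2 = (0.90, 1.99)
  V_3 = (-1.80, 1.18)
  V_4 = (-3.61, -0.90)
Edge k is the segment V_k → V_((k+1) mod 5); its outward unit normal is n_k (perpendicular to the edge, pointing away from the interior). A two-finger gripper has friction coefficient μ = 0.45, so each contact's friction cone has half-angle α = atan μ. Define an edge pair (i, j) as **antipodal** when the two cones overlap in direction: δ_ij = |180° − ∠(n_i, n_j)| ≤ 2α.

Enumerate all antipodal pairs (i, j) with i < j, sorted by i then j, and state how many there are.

count = 4; pairs: (0,2), (0,3), (1,4), (2,4)

α = atan 0.45 = 24.23°;  2α = 48.46°
n_0 = (+0.6332, -0.7740)
n_1 = (+0.3624, +0.9320)
n_2 = (-0.2873, +0.9578)
n_3 = (-0.7544, +0.6564)
n_4 = (-0.2148, -0.9767)
  (0,1): δ = 60.54°  ·
  (0,2): δ = 22.59°  ✓
  (0,3): δ = 9.68°  ✓
  (0,4): δ = 128.31°  ·
  (1,2): δ = 142.05°  ·
  (1,3): δ = 109.78°  ·
  (1,4): δ = 8.85°  ✓
  (2,3): δ = 147.73°  ·
  (2,4): δ = 29.10°  ✓
  (3,4): δ = 61.38°  ·
antipodal pairs: 4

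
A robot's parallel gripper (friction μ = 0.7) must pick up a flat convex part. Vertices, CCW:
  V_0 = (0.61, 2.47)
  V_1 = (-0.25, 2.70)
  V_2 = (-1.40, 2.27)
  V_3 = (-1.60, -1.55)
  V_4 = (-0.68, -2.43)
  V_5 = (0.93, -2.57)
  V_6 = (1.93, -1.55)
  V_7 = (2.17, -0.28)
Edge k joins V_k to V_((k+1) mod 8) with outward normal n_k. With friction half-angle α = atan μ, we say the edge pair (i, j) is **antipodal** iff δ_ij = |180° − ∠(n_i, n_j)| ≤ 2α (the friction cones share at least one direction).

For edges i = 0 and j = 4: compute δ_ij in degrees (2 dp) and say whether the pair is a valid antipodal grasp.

α = atan 0.7 = 34.99°;  2α = 69.98°
edge 0: e_0 = (-0.86, +0.23);  n_0 = (+0.2584, +0.9660)
edge 4: e_4 = (+1.61, -0.14);  n_4 = (-0.0866, -0.9962)
∠(n_0, n_4) = 170.00°
δ = |180° − 170.00°| = 10.00°
10.00° ≤ 2α = 69.98°  →  valid

δ = 10.00°, valid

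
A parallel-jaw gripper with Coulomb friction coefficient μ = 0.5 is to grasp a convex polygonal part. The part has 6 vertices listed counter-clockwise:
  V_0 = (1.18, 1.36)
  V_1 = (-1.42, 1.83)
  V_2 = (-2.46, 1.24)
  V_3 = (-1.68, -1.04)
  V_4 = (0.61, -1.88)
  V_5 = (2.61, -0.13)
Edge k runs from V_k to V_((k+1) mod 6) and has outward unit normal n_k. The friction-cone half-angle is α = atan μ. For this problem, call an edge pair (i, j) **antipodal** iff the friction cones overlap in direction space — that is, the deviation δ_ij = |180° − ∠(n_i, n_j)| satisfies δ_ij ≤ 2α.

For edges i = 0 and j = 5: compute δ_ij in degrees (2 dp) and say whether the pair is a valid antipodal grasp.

δ = 144.07°, invalid

α = atan 0.5 = 26.57°;  2α = 53.13°
edge 0: e_0 = (-2.60, +0.47);  n_0 = (+0.1779, +0.9841)
edge 5: e_5 = (-1.43, +1.49);  n_5 = (+0.7215, +0.6924)
∠(n_0, n_5) = 35.93°
δ = |180° − 35.93°| = 144.07°
144.07° > 2α = 53.13°  →  invalid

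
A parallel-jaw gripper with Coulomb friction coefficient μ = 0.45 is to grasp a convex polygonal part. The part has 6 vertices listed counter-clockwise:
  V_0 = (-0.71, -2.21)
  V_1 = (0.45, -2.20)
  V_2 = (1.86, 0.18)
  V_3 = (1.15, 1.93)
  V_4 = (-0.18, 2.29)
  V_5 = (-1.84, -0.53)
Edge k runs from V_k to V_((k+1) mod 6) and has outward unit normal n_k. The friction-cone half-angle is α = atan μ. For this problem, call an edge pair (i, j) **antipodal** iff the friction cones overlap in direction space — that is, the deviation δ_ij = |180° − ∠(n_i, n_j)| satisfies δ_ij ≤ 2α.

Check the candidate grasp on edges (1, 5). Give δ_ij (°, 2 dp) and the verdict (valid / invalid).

α = atan 0.45 = 24.23°;  2α = 48.46°
edge 1: e_1 = (+1.41, +2.38);  n_1 = (+0.8604, -0.5097)
edge 5: e_5 = (+1.13, -1.68);  n_5 = (-0.8298, -0.5581)
∠(n_1, n_5) = 115.43°
δ = |180° − 115.43°| = 64.57°
64.57° > 2α = 48.46°  →  invalid

δ = 64.57°, invalid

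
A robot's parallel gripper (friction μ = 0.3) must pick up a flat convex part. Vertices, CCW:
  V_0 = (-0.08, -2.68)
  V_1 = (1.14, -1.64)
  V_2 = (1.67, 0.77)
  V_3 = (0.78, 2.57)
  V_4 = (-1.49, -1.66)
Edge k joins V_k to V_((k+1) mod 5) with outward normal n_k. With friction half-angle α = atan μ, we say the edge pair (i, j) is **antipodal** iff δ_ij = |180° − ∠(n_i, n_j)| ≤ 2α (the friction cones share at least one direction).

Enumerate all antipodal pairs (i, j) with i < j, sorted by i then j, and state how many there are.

count = 3; pairs: (0,3), (1,3), (2,4)

α = atan 0.3 = 16.70°;  2α = 33.40°
n_0 = (+0.6487, -0.7610)
n_1 = (+0.9767, -0.2148)
n_2 = (+0.8964, +0.4432)
n_3 = (-0.8811, +0.4729)
n_4 = (-0.5861, -0.8102)
  (0,1): δ = 142.85°  ·
  (0,2): δ = 104.14°  ·
  (0,3): δ = 21.33°  ✓
  (0,4): δ = 103.67°  ·
  (1,2): δ = 141.29°  ·
  (1,3): δ = 15.82°  ✓
  (1,4): δ = 66.52°  ·
  (2,3): δ = 54.53°  ·
  (2,4): δ = 27.81°  ✓
  (3,4): δ = 97.66°  ·
antipodal pairs: 3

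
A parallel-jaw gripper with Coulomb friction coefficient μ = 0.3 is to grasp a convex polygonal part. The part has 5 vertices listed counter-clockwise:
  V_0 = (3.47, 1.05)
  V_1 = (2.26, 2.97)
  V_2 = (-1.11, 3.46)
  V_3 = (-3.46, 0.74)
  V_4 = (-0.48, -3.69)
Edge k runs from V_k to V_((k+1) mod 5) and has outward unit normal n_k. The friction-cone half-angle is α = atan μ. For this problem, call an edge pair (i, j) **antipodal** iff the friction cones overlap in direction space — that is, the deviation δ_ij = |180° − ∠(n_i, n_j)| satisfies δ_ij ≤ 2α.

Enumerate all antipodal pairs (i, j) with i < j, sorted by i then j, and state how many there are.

count = 2; pairs: (0,3), (2,4)

α = atan 0.3 = 16.70°;  2α = 33.40°
n_0 = (+0.8460, +0.5332)
n_1 = (+0.1439, +0.9896)
n_2 = (-0.7567, +0.6538)
n_3 = (-0.8297, -0.5582)
n_4 = (+0.7682, -0.6402)
  (0,1): δ = 130.49°  ·
  (0,2): δ = 73.05°  ·
  (0,3): δ = 1.71°  ✓
  (0,4): δ = 107.97°  ·
  (1,2): δ = 122.55°  ·
  (1,3): δ = 47.80°  ·
  (1,4): δ = 58.47°  ·
  (2,3): δ = 105.25°  ·
  (2,4): δ = 1.02°  ✓
  (3,4): δ = 73.73°  ·
antipodal pairs: 2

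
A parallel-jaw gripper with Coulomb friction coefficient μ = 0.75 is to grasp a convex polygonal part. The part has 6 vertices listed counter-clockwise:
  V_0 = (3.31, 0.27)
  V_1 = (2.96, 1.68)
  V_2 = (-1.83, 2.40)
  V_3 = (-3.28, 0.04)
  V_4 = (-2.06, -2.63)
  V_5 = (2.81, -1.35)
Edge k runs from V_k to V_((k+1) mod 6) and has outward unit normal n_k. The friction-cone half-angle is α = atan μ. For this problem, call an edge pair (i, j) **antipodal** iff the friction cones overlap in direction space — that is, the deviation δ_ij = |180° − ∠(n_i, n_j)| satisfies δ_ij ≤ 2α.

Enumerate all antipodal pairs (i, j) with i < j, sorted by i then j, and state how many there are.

count = 7; pairs: (0,2), (0,3), (1,3), (1,4), (2,4), (2,5), (3,5)

α = atan 0.75 = 36.87°;  2α = 73.74°
n_0 = (+0.9705, +0.2409)
n_1 = (+0.1486, +0.9889)
n_2 = (-0.8520, +0.5235)
n_3 = (-0.9095, -0.4156)
n_4 = (+0.2542, -0.9672)
n_5 = (+0.9555, -0.2949)
  (0,1): δ = 112.49°  ·
  (0,2): δ = 45.51°  ✓
  (0,3): δ = 10.62°  ✓
  (0,4): δ = 90.79°  ·
  (0,5): δ = 148.91°  ·
  (1,2): δ = 113.02°  ·
  (1,3): δ = 56.89°  ✓
  (1,4): δ = 23.27°  ✓
  (1,5): δ = 81.40°  ·
  (2,3): δ = 123.88°  ·
  (2,4): δ = 43.71°  ✓
  (2,5): δ = 14.41°  ✓
  (3,4): δ = 99.83°  ·
  (3,5): δ = 41.71°  ✓
  (4,5): δ = 121.88°  ·
antipodal pairs: 7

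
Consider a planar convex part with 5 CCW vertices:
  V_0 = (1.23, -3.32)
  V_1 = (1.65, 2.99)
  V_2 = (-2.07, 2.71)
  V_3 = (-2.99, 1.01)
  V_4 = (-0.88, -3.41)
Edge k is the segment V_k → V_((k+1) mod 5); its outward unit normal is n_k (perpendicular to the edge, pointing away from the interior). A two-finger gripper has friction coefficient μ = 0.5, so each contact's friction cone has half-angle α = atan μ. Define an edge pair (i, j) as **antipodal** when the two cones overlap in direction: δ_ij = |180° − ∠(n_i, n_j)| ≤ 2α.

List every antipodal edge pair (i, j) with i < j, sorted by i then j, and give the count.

count = 3; pairs: (0,2), (0,3), (1,4)

α = atan 0.5 = 26.57°;  2α = 53.13°
n_0 = (+0.9978, -0.0664)
n_1 = (-0.0751, +0.9972)
n_2 = (-0.8795, +0.4759)
n_3 = (-0.9024, -0.4308)
n_4 = (+0.0426, -0.9991)
  (0,1): δ = 81.89°  ·
  (0,2): δ = 24.61°  ✓
  (0,3): δ = 29.33°  ✓
  (0,4): δ = 96.25°  ·
  (1,2): δ = 122.73°  ·
  (1,3): δ = 68.79°  ·
  (1,4): δ = 1.86°  ✓
  (2,3): δ = 126.06°  ·
  (2,4): δ = 59.14°  ·
  (3,4): δ = 113.08°  ·
antipodal pairs: 3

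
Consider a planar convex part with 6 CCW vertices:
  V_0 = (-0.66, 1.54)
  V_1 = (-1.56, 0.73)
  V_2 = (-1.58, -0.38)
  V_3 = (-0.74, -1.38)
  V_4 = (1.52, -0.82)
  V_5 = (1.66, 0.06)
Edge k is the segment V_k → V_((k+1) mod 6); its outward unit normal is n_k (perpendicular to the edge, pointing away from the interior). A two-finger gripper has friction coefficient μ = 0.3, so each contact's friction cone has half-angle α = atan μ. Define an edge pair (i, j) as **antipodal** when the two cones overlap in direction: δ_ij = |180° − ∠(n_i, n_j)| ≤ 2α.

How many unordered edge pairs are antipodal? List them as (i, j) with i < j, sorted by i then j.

count = 3; pairs: (0,3), (1,4), (2,5)

α = atan 0.3 = 16.70°;  2α = 33.40°
n_0 = (-0.6690, +0.7433)
n_1 = (-0.9998, +0.0180)
n_2 = (-0.7657, -0.6432)
n_3 = (+0.2405, -0.9706)
n_4 = (+0.9876, -0.1571)
n_5 = (+0.5378, +0.8431)
  (0,1): δ = 133.02°  ·
  (0,2): δ = 91.96°  ·
  (0,3): δ = 28.07°  ✓
  (0,4): δ = 38.97°  ·
  (0,5): δ = 105.48°  ·
  (1,2): δ = 138.94°  ·
  (1,3): δ = 75.05°  ·
  (1,4): δ = 8.01°  ✓
  (1,5): δ = 58.50°  ·
  (2,3): δ = 116.11°  ·
  (2,4): δ = 49.07°  ·
  (2,5): δ = 17.43°  ✓
  (3,4): δ = 112.96°  ·
  (3,5): δ = 46.45°  ·
  (4,5): δ = 113.50°  ·
antipodal pairs: 3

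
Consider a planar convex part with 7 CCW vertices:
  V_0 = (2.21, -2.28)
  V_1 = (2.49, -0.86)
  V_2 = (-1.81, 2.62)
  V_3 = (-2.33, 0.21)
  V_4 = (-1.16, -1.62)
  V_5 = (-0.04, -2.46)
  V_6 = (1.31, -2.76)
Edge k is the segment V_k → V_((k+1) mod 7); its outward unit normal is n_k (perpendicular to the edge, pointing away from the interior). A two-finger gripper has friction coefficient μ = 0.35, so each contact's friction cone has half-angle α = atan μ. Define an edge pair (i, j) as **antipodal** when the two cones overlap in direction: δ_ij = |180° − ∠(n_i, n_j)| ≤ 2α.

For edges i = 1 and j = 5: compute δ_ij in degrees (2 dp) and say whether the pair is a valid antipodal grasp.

δ = 26.45°, valid

α = atan 0.35 = 19.29°;  2α = 38.58°
edge 1: e_1 = (-4.30, +3.48);  n_1 = (+0.6291, +0.7773)
edge 5: e_5 = (+1.35, -0.30);  n_5 = (-0.2169, -0.9762)
∠(n_1, n_5) = 153.55°
δ = |180° − 153.55°| = 26.45°
26.45° ≤ 2α = 38.58°  →  valid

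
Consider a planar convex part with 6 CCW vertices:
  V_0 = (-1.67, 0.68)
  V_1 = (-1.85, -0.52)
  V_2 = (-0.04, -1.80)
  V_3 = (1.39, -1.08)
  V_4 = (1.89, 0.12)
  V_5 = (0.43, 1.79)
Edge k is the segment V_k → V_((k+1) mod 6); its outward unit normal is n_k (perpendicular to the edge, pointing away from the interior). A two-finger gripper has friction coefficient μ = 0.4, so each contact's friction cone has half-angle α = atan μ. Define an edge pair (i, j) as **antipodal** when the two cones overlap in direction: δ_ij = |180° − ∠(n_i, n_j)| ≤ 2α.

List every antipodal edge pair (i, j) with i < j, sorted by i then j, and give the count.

count = 4; pairs: (0,3), (1,4), (2,5), (3,5)

α = atan 0.4 = 21.80°;  2α = 43.60°
n_0 = (-0.9889, +0.1483)
n_1 = (-0.5774, -0.8165)
n_2 = (+0.4497, -0.8932)
n_3 = (+0.9231, -0.3846)
n_4 = (+0.7529, +0.6582)
n_5 = (-0.4673, +0.8841)
  (0,1): δ = 116.74°  ·
  (0,2): δ = 54.74°  ·
  (0,3): δ = 14.09°  ✓
  (0,4): δ = 49.69°  ·
  (0,5): δ = 126.39°  ·
  (1,2): δ = 118.01°  ·
  (1,3): δ = 77.35°  ·
  (1,4): δ = 13.57°  ✓
  (1,5): δ = 63.13°  ·
  (2,3): δ = 139.34°  ·
  (2,4): δ = 75.56°  ·
  (2,5): δ = 1.13°  ✓
  (3,4): δ = 116.22°  ·
  (3,5): δ = 39.52°  ✓
  (4,5): δ = 103.30°  ·
antipodal pairs: 4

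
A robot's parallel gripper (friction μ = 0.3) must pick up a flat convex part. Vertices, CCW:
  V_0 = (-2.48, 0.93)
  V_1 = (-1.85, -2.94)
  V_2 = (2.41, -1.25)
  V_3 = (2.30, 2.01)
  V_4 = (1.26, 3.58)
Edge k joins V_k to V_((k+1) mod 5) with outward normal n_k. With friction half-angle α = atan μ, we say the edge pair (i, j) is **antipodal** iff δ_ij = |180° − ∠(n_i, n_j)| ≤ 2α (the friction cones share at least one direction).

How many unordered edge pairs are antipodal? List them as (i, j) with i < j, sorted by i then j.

count = 3; pairs: (0,2), (0,3), (1,4)

α = atan 0.3 = 16.70°;  2α = 33.40°
n_0 = (-0.9870, -0.1607)
n_1 = (+0.3688, -0.9295)
n_2 = (+0.9994, +0.0337)
n_3 = (+0.8337, +0.5522)
n_4 = (-0.5781, +0.8159)
  (0,1): δ = 77.61°  ·
  (0,2): δ = 7.31°  ✓
  (0,3): δ = 24.28°  ✓
  (0,4): δ = 116.07°  ·
  (1,2): δ = 109.71°  ·
  (1,3): δ = 78.12°  ·
  (1,4): δ = 13.68°  ✓
  (2,3): δ = 148.41°  ·
  (2,4): δ = 56.61°  ·
  (3,4): δ = 88.20°  ·
antipodal pairs: 3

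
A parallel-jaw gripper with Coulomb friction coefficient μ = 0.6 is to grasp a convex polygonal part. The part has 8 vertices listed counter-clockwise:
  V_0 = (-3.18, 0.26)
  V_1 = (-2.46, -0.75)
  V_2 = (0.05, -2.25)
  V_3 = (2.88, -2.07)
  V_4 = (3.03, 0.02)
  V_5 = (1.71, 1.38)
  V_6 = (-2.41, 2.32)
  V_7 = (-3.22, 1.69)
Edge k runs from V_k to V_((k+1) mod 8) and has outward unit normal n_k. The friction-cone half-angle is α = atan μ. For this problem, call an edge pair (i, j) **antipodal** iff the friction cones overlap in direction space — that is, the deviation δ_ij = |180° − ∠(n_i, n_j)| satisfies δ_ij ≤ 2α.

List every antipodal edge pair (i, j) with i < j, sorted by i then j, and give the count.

α = atan 0.6 = 30.96°;  2α = 61.93°
n_0 = (-0.8143, -0.5805)
n_1 = (-0.5130, -0.8584)
n_2 = (+0.0635, -0.9980)
n_3 = (+0.9974, -0.0716)
n_4 = (+0.7176, +0.6965)
n_5 = (+0.2224, +0.9749)
n_6 = (-0.6139, +0.7894)
n_7 = (-0.9996, -0.0280)
  (0,1): δ = 156.35°  ·
  (0,2): δ = 121.84°  ·
  (0,3): δ = 39.59°  ✓
  (0,4): δ = 8.66°  ✓
  (0,5): δ = 41.66°  ✓
  (0,6): δ = 92.39°  ·
  (0,7): δ = 146.12°  ·
  (1,2): δ = 145.50°  ·
  (1,3): δ = 63.24°  ·
  (1,4): δ = 14.99°  ✓
  (1,5): δ = 18.01°  ✓
  (1,6): δ = 68.74°  ·
  (1,7): δ = 122.47°  ·
  (2,3): δ = 97.74°  ·
  (2,4): δ = 49.49°  ✓
  (2,5): δ = 16.49°  ✓
  (2,6): δ = 34.24°  ✓
  (2,7): δ = 87.96°  ·
  (3,4): δ = 131.75°  ·
  (3,5): δ = 98.75°  ·
  (3,6): δ = 48.02°  ✓
  (3,7): δ = 5.71°  ✓
  (4,5): δ = 147.00°  ·
  (4,6): δ = 96.27°  ·
  (4,7): δ = 42.54°  ✓
  (5,6): δ = 129.27°  ·
  (5,7): δ = 75.55°  ·
  (6,7): δ = 126.27°  ·
antipodal pairs: 11

count = 11; pairs: (0,3), (0,4), (0,5), (1,4), (1,5), (2,4), (2,5), (2,6), (3,6), (3,7), (4,7)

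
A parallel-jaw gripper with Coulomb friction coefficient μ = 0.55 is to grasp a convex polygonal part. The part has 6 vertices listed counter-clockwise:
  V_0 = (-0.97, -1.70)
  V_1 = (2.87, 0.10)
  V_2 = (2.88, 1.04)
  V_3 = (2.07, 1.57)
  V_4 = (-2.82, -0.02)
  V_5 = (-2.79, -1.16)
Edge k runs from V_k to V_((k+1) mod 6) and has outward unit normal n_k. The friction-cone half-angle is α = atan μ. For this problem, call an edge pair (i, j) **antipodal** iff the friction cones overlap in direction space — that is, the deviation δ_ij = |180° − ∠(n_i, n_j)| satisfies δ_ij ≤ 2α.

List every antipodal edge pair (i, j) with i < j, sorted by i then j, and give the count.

count = 5; pairs: (0,3), (1,4), (2,4), (2,5), (3,5)

α = atan 0.55 = 28.81°;  2α = 57.62°
n_0 = (+0.4244, -0.9055)
n_1 = (+0.9999, -0.0106)
n_2 = (+0.5475, +0.8368)
n_3 = (-0.3092, +0.9510)
n_4 = (-0.9997, -0.0263)
n_5 = (-0.2844, -0.9587)
  (0,1): δ = 115.72°  ·
  (0,2): δ = 58.31°  ·
  (0,3): δ = 7.10°  ✓
  (0,4): δ = 66.39°  ·
  (0,5): δ = 138.36°  ·
  (1,2): δ = 122.59°  ·
  (1,3): δ = 71.38°  ·
  (1,4): δ = 2.12°  ✓
  (1,5): δ = 74.08°  ·
  (2,3): δ = 128.79°  ·
  (2,4): δ = 55.29°  ✓
  (2,5): δ = 16.67°  ✓
  (3,4): δ = 106.50°  ·
  (3,5): δ = 34.54°  ✓
  (4,5): δ = 108.03°  ·
antipodal pairs: 5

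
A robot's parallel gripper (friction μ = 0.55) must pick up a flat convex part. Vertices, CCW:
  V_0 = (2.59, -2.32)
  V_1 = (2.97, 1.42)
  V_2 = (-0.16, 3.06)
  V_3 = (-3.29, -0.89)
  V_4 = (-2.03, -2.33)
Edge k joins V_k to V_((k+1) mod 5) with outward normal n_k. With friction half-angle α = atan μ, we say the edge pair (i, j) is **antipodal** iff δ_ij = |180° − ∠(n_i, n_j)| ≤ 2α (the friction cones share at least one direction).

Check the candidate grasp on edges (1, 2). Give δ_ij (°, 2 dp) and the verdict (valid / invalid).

α = atan 0.55 = 28.81°;  2α = 57.62°
edge 1: e_1 = (-3.13, +1.64);  n_1 = (+0.4641, +0.8858)
edge 2: e_2 = (-3.13, -3.95);  n_2 = (-0.7838, +0.6211)
∠(n_1, n_2) = 79.26°
δ = |180° − 79.26°| = 100.74°
100.74° > 2α = 57.62°  →  invalid

δ = 100.74°, invalid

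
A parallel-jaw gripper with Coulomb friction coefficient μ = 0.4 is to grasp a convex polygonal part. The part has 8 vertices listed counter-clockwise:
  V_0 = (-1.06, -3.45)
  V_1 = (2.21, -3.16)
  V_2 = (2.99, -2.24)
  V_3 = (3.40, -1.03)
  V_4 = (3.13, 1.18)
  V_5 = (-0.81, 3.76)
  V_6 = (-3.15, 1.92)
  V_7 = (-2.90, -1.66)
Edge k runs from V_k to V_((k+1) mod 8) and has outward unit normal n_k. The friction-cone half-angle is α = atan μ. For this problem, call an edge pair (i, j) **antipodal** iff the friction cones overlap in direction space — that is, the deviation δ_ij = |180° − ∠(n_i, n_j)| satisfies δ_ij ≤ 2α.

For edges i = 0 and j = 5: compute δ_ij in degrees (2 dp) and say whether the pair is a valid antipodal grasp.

α = atan 0.4 = 21.80°;  2α = 43.60°
edge 0: e_0 = (+3.27, +0.29);  n_0 = (+0.0883, -0.9961)
edge 5: e_5 = (-2.34, -1.84);  n_5 = (-0.6181, +0.7861)
∠(n_0, n_5) = 146.89°
δ = |180° − 146.89°| = 33.11°
33.11° ≤ 2α = 43.60°  →  valid

δ = 33.11°, valid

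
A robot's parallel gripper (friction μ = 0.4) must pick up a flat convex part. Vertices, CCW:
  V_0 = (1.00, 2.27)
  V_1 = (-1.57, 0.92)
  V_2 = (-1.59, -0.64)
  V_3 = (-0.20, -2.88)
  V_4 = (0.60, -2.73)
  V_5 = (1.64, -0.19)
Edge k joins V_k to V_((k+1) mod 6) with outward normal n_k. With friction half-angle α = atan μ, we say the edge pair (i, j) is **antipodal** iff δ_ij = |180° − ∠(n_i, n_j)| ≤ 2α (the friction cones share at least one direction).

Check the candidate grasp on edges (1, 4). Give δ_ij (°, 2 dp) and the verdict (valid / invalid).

δ = 21.53°, valid

α = atan 0.4 = 21.80°;  2α = 43.60°
edge 1: e_1 = (-0.02, -1.56);  n_1 = (-0.9999, +0.0128)
edge 4: e_4 = (+1.04, +2.54);  n_4 = (+0.9254, -0.3789)
∠(n_1, n_4) = 158.47°
δ = |180° − 158.47°| = 21.53°
21.53° ≤ 2α = 43.60°  →  valid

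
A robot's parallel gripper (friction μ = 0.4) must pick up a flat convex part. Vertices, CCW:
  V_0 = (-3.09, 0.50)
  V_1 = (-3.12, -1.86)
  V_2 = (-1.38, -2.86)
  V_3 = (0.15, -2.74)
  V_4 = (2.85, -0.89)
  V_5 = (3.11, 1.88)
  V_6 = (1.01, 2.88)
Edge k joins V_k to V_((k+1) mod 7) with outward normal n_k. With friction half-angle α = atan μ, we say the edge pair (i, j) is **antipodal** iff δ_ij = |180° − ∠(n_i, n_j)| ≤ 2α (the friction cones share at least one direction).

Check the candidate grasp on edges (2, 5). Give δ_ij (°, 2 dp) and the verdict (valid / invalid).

δ = 29.95°, valid

α = atan 0.4 = 21.80°;  2α = 43.60°
edge 2: e_2 = (+1.53, +0.12);  n_2 = (+0.0782, -0.9969)
edge 5: e_5 = (-2.10, +1.00);  n_5 = (+0.4299, +0.9029)
∠(n_2, n_5) = 150.05°
δ = |180° − 150.05°| = 29.95°
29.95° ≤ 2α = 43.60°  →  valid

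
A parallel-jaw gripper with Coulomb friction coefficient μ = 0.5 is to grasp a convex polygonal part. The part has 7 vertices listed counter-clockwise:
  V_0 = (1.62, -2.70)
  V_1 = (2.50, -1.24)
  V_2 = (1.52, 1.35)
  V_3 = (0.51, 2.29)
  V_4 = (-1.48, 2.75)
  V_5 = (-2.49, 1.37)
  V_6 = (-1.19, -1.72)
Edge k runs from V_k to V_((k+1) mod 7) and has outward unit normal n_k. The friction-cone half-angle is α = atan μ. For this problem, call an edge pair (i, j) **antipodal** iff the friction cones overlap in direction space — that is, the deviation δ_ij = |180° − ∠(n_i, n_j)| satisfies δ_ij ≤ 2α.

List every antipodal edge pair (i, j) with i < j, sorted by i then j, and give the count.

count = 6; pairs: (0,4), (1,5), (1,6), (2,5), (2,6), (3,6)

α = atan 0.5 = 26.57°;  2α = 53.13°
n_0 = (+0.8565, -0.5162)
n_1 = (+0.9353, +0.3539)
n_2 = (+0.6813, +0.7320)
n_3 = (+0.2252, +0.9743)
n_4 = (-0.8070, +0.5906)
n_5 = (-0.9217, -0.3878)
n_6 = (-0.3293, -0.9442)
  (0,1): δ = 128.20°  ·
  (0,2): δ = 101.87°  ·
  (0,3): δ = 71.94°  ·
  (0,4): δ = 5.12°  ✓
  (0,5): δ = 53.90°  ·
  (0,6): δ = 101.85°  ·
  (1,2): δ = 153.67°  ·
  (1,3): δ = 123.74°  ·
  (1,4): δ = 56.93°  ·
  (1,5): δ = 2.09°  ✓
  (1,6): δ = 50.05°  ✓
  (2,3): δ = 150.07°  ·
  (2,4): δ = 83.26°  ·
  (2,5): δ = 24.24°  ✓
  (2,6): δ = 23.72°  ✓
  (3,4): δ = 113.18°  ·
  (3,5): δ = 54.17°  ·
  (3,6): δ = 6.21°  ✓
  (4,5): δ = 120.98°  ·
  (4,6): δ = 73.03°  ·
  (5,6): δ = 132.04°  ·
antipodal pairs: 6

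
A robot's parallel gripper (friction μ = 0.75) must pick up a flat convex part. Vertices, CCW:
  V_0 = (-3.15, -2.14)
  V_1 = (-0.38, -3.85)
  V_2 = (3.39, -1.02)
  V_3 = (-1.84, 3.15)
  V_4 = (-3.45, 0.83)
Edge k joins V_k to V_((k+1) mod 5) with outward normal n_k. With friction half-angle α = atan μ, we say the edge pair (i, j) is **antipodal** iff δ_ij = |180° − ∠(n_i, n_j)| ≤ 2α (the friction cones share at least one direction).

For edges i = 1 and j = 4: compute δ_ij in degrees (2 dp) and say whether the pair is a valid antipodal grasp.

δ = 58.87°, valid

α = atan 0.75 = 36.87°;  2α = 73.74°
edge 1: e_1 = (+3.77, +2.83);  n_1 = (+0.6003, -0.7997)
edge 4: e_4 = (+0.30, -2.97);  n_4 = (-0.9949, -0.1005)
∠(n_1, n_4) = 121.13°
δ = |180° − 121.13°| = 58.87°
58.87° ≤ 2α = 73.74°  →  valid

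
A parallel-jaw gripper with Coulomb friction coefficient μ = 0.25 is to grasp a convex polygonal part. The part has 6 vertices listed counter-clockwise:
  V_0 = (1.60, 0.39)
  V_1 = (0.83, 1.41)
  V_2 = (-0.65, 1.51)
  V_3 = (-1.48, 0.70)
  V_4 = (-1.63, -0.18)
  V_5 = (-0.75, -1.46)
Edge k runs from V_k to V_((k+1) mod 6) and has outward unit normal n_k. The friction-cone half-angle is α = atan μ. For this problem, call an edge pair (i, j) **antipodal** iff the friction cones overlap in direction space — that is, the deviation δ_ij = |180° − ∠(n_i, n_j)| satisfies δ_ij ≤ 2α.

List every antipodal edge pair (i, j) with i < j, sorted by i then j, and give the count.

count = 2; pairs: (0,4), (2,5)

α = atan 0.25 = 14.04°;  2α = 28.07°
n_0 = (+0.7981, +0.6025)
n_1 = (+0.0674, +0.9977)
n_2 = (-0.6984, +0.7157)
n_3 = (-0.9858, +0.1680)
n_4 = (-0.8240, -0.5665)
n_5 = (+0.6186, -0.7857)
  (0,1): δ = 130.91°  ·
  (0,2): δ = 82.75°  ·
  (0,3): δ = 46.72°  ·
  (0,4): δ = 2.54°  ✓
  (0,5): δ = 91.16°  ·
  (1,2): δ = 131.83°  ·
  (1,3): δ = 95.81°  ·
  (1,4): δ = 51.63°  ·
  (1,5): δ = 42.08°  ·
  (2,3): δ = 143.97°  ·
  (2,4): δ = 99.79°  ·
  (2,5): δ = 6.09°  ✓
  (3,4): δ = 135.82°  ·
  (3,5): δ = 42.12°  ·
  (4,5): δ = 86.30°  ·
antipodal pairs: 2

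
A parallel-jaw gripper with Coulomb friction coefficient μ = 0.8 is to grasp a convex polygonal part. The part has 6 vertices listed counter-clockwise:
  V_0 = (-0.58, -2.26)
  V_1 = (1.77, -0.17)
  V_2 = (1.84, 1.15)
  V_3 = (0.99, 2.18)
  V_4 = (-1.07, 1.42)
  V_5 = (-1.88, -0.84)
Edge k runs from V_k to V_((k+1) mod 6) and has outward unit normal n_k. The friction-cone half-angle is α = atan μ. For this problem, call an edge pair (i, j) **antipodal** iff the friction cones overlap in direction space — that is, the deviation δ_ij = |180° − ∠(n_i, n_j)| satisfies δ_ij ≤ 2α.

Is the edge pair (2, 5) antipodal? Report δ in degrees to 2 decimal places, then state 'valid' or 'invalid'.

α = atan 0.8 = 38.66°;  2α = 77.32°
edge 2: e_2 = (-0.85, +1.03);  n_2 = (+0.7713, +0.6365)
edge 5: e_5 = (+1.30, -1.42);  n_5 = (-0.7376, -0.6753)
∠(n_2, n_5) = 177.06°
δ = |180° − 177.06°| = 2.94°
2.94° ≤ 2α = 77.32°  →  valid

δ = 2.94°, valid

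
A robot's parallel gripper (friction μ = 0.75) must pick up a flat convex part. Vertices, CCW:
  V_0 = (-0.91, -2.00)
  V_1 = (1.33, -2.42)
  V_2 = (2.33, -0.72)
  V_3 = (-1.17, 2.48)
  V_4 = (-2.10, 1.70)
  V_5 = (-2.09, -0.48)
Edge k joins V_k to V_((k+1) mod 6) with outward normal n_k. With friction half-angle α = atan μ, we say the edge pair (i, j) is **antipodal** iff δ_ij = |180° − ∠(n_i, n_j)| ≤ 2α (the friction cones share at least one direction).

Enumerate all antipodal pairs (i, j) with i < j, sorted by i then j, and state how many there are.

α = atan 0.75 = 36.87°;  2α = 73.74°
n_0 = (-0.1843, -0.9829)
n_1 = (+0.8619, -0.5070)
n_2 = (+0.6748, +0.7380)
n_3 = (-0.6426, +0.7662)
n_4 = (-1.0000, -0.0046)
n_5 = (-0.7899, -0.6132)
  (0,1): δ = 109.85°  ·
  (0,2): δ = 31.82°  ✓
  (0,3): δ = 50.61°  ✓
  (0,4): δ = 100.88°  ·
  (0,5): δ = 138.44°  ·
  (1,2): δ = 101.97°  ·
  (1,3): δ = 19.55°  ✓
  (1,4): δ = 30.73°  ✓
  (1,5): δ = 68.29°  ✓
  (2,3): δ = 97.58°  ·
  (2,4): δ = 47.30°  ✓
  (2,5): δ = 9.74°  ✓
  (3,4): δ = 129.72°  ·
  (3,5): δ = 92.16°  ·
  (4,5): δ = 142.44°  ·
antipodal pairs: 7

count = 7; pairs: (0,2), (0,3), (1,3), (1,4), (1,5), (2,4), (2,5)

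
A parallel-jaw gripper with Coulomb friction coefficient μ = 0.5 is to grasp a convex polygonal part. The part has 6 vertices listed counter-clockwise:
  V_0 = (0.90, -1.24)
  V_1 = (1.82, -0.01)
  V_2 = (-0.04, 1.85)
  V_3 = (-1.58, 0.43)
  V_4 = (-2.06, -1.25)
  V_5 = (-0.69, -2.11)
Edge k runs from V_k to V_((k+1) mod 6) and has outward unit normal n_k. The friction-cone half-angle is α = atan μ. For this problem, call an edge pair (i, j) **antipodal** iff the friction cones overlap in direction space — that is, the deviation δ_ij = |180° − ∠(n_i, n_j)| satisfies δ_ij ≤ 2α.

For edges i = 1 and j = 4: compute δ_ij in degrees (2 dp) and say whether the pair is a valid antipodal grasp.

δ = 12.88°, valid

α = atan 0.5 = 26.57°;  2α = 53.13°
edge 1: e_1 = (-1.86, +1.86);  n_1 = (+0.7071, +0.7071)
edge 4: e_4 = (+1.37, -0.86);  n_4 = (-0.5317, -0.8470)
∠(n_1, n_4) = 167.12°
δ = |180° − 167.12°| = 12.88°
12.88° ≤ 2α = 53.13°  →  valid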